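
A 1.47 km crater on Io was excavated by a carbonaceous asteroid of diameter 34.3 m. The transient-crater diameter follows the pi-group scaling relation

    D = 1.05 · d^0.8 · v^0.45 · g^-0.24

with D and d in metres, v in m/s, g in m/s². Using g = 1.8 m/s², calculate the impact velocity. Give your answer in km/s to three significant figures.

Rearranging for v: v = [D / (1.05 · 34.3^0.8 · 1.8^-0.24)]^(1/0.45).
D = 1470 m.
34.3^0.8 = 16.91
1.8^-0.24 = 0.8684
Denominator = 1.05 × 16.91 × 0.8684 = 15.42
D / 15.42 = 1470 / 15.42 = 95.33
v = 95.33^(1/0.45) = 95.33^2.2222 = 25018 m/s

v ≈ 25.0 km/s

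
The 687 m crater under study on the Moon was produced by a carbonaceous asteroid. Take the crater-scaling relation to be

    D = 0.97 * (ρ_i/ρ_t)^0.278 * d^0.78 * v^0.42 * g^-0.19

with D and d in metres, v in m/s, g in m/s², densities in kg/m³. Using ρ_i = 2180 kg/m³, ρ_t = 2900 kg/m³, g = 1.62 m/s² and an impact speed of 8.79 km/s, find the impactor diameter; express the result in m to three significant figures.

Rearranging for d: d = [D / (0.97 · (2180/2900)^0.278 · 8790^0.42 · 1.62^-0.19)]^(1/0.78).
(2180/2900)^0.278 = 0.9237
8790^0.42 = 45.34
1.62^-0.19 = 0.9124
Denominator = 0.97 × 0.9237 × 45.34 × 0.9124 = 37.07
D / 37.07 = 687 / 37.07 = 18.53
d = 18.53^(1/0.78) = 18.53^1.2821 = 42.22 m

d ≈ 42.2 m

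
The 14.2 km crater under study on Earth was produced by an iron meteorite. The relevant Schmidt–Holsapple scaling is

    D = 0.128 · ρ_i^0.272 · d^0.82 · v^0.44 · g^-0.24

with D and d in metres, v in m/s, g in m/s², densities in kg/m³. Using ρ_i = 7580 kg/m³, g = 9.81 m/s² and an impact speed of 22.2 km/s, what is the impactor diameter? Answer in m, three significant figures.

d ≈ 666 m

Rearranging for d: d = [D / (0.128 · 7580^0.272 · 22200^0.44 · 9.81^-0.24)]^(1/0.82).
D = 14200 m.
7580^0.272 = 11.36
22200^0.44 = 81.73
9.81^-0.24 = 0.5781
Denominator = 0.128 × 11.36 × 81.73 × 0.5781 = 68.70
D / 68.70 = 14200 / 68.70 = 206.7
d = 206.7^(1/0.82) = 206.7^1.2195 = 666.1 m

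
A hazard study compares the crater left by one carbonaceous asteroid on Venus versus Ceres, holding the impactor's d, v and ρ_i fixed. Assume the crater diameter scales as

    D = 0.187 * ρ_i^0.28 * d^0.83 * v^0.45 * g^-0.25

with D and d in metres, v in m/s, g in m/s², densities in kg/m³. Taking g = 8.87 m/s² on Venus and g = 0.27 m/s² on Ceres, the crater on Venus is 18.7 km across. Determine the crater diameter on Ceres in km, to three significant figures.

D ≈ 44.8 km

All impactor-dependent factors cancel in the ratio, leaving D_Ceres/D_Venus = (g_Ceres/g_Venus)^-0.25.
(0.27/8.87)^-0.25 = 0.03044^-0.25 = 2.394
D_Ceres = 2.394 × 18.7 km = 44.8 km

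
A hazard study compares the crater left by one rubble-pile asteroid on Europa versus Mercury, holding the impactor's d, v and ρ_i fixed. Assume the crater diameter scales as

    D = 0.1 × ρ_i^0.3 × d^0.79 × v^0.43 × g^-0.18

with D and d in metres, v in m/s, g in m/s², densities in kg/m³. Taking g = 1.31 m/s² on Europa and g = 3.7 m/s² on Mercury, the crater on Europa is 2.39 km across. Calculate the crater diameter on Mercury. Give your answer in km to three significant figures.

All impactor-dependent factors cancel in the ratio, leaving D_Mercury/D_Europa = (g_Mercury/g_Europa)^-0.18.
(3.7/1.31)^-0.18 = 2.824^-0.18 = 0.8296
D_Mercury = 0.8296 × 2.39 km = 1.98 km

D ≈ 1.98 km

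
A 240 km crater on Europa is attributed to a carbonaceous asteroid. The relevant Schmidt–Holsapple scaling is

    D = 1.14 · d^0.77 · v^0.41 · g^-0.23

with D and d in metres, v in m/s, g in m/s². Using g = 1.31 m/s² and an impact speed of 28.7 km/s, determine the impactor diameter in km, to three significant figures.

d ≈ 37.6 km

Rearranging for d: d = [D / (1.14 · 28700^0.41 · 1.31^-0.23)]^(1/0.77).
D = 240000 m.
28700^0.41 = 67.26
1.31^-0.23 = 0.9398
Denominator = 1.14 × 67.26 × 0.9398 = 72.06
D / 72.06 = 240000 / 72.06 = 3331
d = 3331^(1/0.77) = 3331^1.2987 = 37564 m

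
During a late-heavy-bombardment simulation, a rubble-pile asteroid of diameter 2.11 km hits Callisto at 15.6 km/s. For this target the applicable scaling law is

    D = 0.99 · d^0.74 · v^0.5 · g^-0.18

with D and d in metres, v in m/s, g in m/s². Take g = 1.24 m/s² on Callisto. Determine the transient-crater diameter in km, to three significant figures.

D ≈ 34.3 km

In SI units: d = 2110 m, v = 15600 m/s.
d^0.74 = 2110^0.74 = 288.4
v^0.5 = 15600^0.5 = 124.9
g^-0.18 = 1.24^-0.18 = 0.9620
D = 0.99 × 288.4 × 124.9 × 0.9620 = 34306 m
   = 34.31 km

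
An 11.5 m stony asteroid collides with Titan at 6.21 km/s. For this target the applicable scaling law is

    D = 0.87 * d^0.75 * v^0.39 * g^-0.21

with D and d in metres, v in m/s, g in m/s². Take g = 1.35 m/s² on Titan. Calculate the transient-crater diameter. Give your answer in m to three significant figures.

In SI units: v = 6210 m/s.
d^0.75 = 11.5^0.75 = 6.245
v^0.39 = 6210^0.39 = 30.15
g^-0.21 = 1.35^-0.21 = 0.9389
D = 0.87 × 6.245 × 30.15 × 0.9389 = 153.8 m

D ≈ 154 m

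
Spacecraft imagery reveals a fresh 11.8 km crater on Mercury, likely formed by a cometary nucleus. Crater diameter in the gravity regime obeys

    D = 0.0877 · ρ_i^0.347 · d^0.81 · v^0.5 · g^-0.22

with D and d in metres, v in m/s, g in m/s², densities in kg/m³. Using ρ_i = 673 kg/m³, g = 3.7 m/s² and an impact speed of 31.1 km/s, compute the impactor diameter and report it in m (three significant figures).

Rearranging for d: d = [D / (0.0877 · 673^0.347 · 31100^0.5 · 3.7^-0.22)]^(1/0.81).
D = 11800 m.
673^0.347 = 9.579
31100^0.5 = 176.4
3.7^-0.22 = 0.7499
Denominator = 0.0877 × 9.579 × 176.4 × 0.7499 = 111.1
D / 111.1 = 11800 / 111.1 = 106.2
d = 106.2^(1/0.81) = 106.2^1.2346 = 317.3 m

d ≈ 317 m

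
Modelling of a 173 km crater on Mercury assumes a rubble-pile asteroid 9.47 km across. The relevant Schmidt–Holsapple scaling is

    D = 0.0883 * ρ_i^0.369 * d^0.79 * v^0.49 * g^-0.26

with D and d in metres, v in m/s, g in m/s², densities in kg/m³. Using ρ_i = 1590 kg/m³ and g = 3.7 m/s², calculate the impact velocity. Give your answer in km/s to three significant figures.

v ≈ 20.9 km/s

Rearranging for v: v = [D / (0.0883 · 1590^0.369 · 9470^0.79 · 3.7^-0.26)]^(1/0.49).
D = 173000 m.
1590^0.369 = 15.18
9470^0.79 = 1385
3.7^-0.26 = 0.7117
Denominator = 0.0883 × 15.18 × 1385 × 0.7117 = 1321
D / 1321 = 173000 / 1321 = 131.0
v = 131.0^(1/0.49) = 131.0^2.0408 = 20938 m/s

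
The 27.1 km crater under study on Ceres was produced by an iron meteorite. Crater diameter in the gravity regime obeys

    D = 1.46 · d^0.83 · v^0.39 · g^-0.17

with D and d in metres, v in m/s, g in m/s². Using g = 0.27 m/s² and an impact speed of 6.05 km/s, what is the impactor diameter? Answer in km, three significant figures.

Rearranging for d: d = [D / (1.46 · 6050^0.39 · 0.27^-0.17)]^(1/0.83).
D = 27100 m.
6050^0.39 = 29.85
0.27^-0.17 = 1.249
Denominator = 1.46 × 29.85 × 1.249 = 54.43
D / 54.43 = 27100 / 54.43 = 497.9
d = 497.9^(1/0.83) = 497.9^1.2048 = 1776 m

d ≈ 1.78 km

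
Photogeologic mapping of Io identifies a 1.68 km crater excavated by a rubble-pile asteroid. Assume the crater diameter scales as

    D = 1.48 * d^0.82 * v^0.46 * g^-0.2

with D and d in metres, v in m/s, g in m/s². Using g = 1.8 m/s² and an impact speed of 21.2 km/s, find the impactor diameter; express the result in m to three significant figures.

d ≈ 23.0 m

Rearranging for d: d = [D / (1.48 · 21200^0.46 · 1.8^-0.2)]^(1/0.82).
D = 1680 m.
21200^0.46 = 97.75
1.8^-0.2 = 0.8891
Denominator = 1.48 × 97.75 × 0.8891 = 128.6
D / 128.6 = 1680 / 128.6 = 13.06
d = 13.06^(1/0.82) = 13.06^1.2195 = 22.96 m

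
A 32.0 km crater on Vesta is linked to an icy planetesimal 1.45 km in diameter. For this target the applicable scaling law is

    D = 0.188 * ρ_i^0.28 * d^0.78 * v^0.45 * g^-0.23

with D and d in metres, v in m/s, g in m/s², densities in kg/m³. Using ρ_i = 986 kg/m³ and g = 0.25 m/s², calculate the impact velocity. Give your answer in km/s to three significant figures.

v ≈ 9.42 km/s

Rearranging for v: v = [D / (0.188 · 986^0.28 · 1450^0.78 · 0.25^-0.23)]^(1/0.45).
D = 32000 m.
986^0.28 = 6.891
1450^0.78 = 292.3
0.25^-0.23 = 1.376
Denominator = 0.188 × 6.891 × 292.3 × 1.376 = 521.1
D / 521.1 = 32000 / 521.1 = 61.41
v = 61.41^(1/0.45) = 61.41^2.2222 = 9415 m/s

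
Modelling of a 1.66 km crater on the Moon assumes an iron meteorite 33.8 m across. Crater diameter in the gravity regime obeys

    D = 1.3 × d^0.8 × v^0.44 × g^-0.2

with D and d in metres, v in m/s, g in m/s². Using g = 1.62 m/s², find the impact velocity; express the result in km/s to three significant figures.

Rearranging for v: v = [D / (1.3 · 33.8^0.8 · 1.62^-0.2)]^(1/0.44).
D = 1660 m.
33.8^0.8 = 16.72
1.62^-0.2 = 0.9080
Denominator = 1.3 × 16.72 × 0.9080 = 19.74
D / 19.74 = 1660 / 19.74 = 84.09
v = 84.09^(1/0.44) = 84.09^2.2727 = 23679 m/s

v ≈ 23.7 km/s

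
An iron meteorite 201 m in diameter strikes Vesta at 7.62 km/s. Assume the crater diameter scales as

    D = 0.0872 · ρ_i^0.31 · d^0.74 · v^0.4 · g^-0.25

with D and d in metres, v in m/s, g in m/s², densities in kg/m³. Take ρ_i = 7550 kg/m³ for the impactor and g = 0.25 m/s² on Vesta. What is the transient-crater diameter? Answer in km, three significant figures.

D ≈ 3.55 km

In SI units: v = 7620 m/s.
ρ_i^0.31 = 7550^0.31 = 15.93
d^0.74 = 201^0.74 = 50.63
v^0.4 = 7620^0.4 = 35.71
g^-0.25 = 0.25^-0.25 = 1.414
D = 0.0872 × 15.93 × 50.63 × 35.71 × 1.414 = 3551 m
   = 3.551 km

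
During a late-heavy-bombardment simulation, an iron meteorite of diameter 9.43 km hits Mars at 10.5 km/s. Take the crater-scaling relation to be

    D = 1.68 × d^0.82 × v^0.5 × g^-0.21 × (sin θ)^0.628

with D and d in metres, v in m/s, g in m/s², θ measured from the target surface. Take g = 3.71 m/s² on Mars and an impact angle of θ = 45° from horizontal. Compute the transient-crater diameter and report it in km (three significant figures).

In SI units: d = 9430 m, v = 10500 m/s.
d^0.82 = 9430^0.82 = 1816
v^0.5 = 10500^0.5 = 102.5
g^-0.21 = 3.71^-0.21 = 0.7593
(sin 45°)^0.628 = 0.7071^0.628 = 0.8044
D = 1.68 × 1816 × 102.5 × 0.7593 × 0.8044 = 1.910 × 10^5 m
   = 191.0 km

D ≈ 191 km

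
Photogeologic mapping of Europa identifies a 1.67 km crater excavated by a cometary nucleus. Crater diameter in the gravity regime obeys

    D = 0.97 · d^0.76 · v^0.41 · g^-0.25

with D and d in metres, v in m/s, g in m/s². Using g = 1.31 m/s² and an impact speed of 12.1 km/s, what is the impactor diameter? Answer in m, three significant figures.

Rearranging for d: d = [D / (0.97 · 12100^0.41 · 1.31^-0.25)]^(1/0.76).
D = 1670 m.
12100^0.41 = 47.20
1.31^-0.25 = 0.9347
Denominator = 0.97 × 47.20 × 0.9347 = 42.79
D / 42.79 = 1670 / 42.79 = 39.03
d = 39.03^(1/0.76) = 39.03^1.3158 = 124.2 m

d ≈ 124 m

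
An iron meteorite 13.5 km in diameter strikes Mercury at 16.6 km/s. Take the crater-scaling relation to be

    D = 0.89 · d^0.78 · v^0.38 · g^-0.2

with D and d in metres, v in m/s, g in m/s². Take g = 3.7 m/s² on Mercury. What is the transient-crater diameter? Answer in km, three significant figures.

D ≈ 45.8 km

In SI units: d = 13500 m, v = 16600 m/s.
d^0.78 = 13500^0.78 = 1666
v^0.38 = 16600^0.38 = 40.15
g^-0.2 = 3.7^-0.2 = 0.7698
D = 0.89 × 1666 × 40.15 × 0.7698 = 45828 m
   = 45.83 km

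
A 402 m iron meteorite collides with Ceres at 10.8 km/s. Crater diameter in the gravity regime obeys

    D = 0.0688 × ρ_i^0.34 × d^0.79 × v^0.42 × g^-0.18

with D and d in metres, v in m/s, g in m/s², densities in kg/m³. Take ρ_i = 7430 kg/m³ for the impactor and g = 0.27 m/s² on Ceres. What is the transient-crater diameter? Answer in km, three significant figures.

In SI units: v = 10800 m/s.
ρ_i^0.34 = 7430^0.34 = 20.71
d^0.79 = 402^0.79 = 114.1
v^0.42 = 10800^0.42 = 49.44
g^-0.18 = 0.27^-0.18 = 1.266
D = 0.0688 × 20.71 × 114.1 × 49.44 × 1.266 = 10176 m
   = 10.18 km

D ≈ 10.2 km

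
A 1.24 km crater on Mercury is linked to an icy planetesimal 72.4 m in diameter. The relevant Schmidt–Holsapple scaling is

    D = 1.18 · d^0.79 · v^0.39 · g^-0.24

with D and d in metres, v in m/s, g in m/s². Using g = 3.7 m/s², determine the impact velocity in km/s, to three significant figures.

v ≈ 21.4 km/s

Rearranging for v: v = [D / (1.18 · 72.4^0.79 · 3.7^-0.24)]^(1/0.39).
D = 1240 m.
72.4^0.79 = 29.46
3.7^-0.24 = 0.7305
Denominator = 1.18 × 29.46 × 0.7305 = 25.39
D / 25.39 = 1240 / 25.39 = 48.84
v = 48.84^(1/0.39) = 48.84^2.5641 = 21389 m/s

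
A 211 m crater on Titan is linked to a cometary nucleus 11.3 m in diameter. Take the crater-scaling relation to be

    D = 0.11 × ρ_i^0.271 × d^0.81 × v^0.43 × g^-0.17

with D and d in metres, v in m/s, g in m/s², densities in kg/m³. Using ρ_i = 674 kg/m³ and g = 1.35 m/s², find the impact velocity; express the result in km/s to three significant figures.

v ≈ 8.31 km/s

Rearranging for v: v = [D / (0.11 · 674^0.271 · 11.3^0.81 · 1.35^-0.17)]^(1/0.43).
674^0.271 = 5.842
11.3^0.81 = 7.128
1.35^-0.17 = 0.9503
Denominator = 0.11 × 5.842 × 7.128 × 0.9503 = 4.353
D / 4.353 = 211 / 4.353 = 48.47
v = 48.47^(1/0.43) = 48.47^2.3256 = 8313 m/s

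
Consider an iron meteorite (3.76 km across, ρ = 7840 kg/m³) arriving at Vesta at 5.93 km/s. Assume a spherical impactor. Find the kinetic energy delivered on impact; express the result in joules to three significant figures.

d = 3760 m; v = 5930 m/s.
Mass m = (π/6) ρ d³ = (π/6) × 7840 × (3760)³ = 2.182 × 10^14 kg
E = ½ m v² = 0.5 × 2.182 × 10^14 × (5930)² = 3.836 × 10^21 J

E ≈ 3.84 × 10^21 J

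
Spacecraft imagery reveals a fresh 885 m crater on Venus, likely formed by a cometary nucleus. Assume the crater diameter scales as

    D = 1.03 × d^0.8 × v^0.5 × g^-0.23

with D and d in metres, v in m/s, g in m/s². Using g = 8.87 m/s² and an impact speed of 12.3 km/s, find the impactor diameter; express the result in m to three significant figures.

Rearranging for d: d = [D / (1.03 · 12300^0.5 · 8.87^-0.23)]^(1/0.8).
12300^0.5 = 110.9
8.87^-0.23 = 0.6053
Denominator = 1.03 × 110.9 × 0.6053 = 69.14
D / 69.14 = 885 / 69.14 = 12.80
d = 12.80^(1/0.8) = 12.80^1.25 = 24.21 m

d ≈ 24.2 m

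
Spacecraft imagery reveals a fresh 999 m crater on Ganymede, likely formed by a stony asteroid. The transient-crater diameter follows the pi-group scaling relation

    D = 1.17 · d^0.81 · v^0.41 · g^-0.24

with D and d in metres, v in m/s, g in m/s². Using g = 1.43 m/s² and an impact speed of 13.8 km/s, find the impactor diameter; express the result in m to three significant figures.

Rearranging for d: d = [D / (1.17 · 13800^0.41 · 1.43^-0.24)]^(1/0.81).
13800^0.41 = 49.81
1.43^-0.24 = 0.9177
Denominator = 1.17 × 49.81 × 0.9177 = 53.48
D / 53.48 = 999 / 53.48 = 18.68
d = 18.68^(1/0.81) = 18.68^1.2346 = 37.12 m

d ≈ 37.1 m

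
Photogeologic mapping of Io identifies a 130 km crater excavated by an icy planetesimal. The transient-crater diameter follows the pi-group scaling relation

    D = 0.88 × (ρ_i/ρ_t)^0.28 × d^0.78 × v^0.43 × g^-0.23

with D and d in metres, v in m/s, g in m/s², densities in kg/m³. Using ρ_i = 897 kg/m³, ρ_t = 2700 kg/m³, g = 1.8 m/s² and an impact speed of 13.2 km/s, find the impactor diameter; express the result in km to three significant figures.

d ≈ 40.1 km

Rearranging for d: d = [D / (0.88 · (897/2700)^0.28 · 13200^0.43 · 1.8^-0.23)]^(1/0.78).
D = 130000 m.
(897/2700)^0.28 = 0.7345
13200^0.43 = 59.14
1.8^-0.23 = 0.8735
Denominator = 0.88 × 0.7345 × 59.14 × 0.8735 = 33.39
D / 33.39 = 130000 / 33.39 = 3893
d = 3893^(1/0.78) = 3893^1.2821 = 40096 m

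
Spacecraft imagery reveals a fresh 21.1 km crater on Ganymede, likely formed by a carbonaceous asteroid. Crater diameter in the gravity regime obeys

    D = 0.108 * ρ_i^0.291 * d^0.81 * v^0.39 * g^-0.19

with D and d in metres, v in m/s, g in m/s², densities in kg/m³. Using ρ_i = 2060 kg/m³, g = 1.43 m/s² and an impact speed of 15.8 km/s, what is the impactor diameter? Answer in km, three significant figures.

Rearranging for d: d = [D / (0.108 · 2060^0.291 · 15800^0.39 · 1.43^-0.19)]^(1/0.81).
D = 21100 m.
2060^0.291 = 9.212
15800^0.39 = 43.40
1.43^-0.19 = 0.9343
Denominator = 0.108 × 9.212 × 43.40 × 0.9343 = 40.34
D / 40.34 = 21100 / 40.34 = 523.1
d = 523.1^(1/0.81) = 523.1^1.2346 = 2272 m

d ≈ 2.27 km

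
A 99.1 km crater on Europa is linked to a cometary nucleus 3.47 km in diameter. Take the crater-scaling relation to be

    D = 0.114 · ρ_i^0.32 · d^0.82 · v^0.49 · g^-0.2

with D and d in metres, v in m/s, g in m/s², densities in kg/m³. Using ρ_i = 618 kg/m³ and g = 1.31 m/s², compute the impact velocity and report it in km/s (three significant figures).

Rearranging for v: v = [D / (0.114 · 618^0.32 · 3470^0.82 · 1.31^-0.2)]^(1/0.49).
D = 99100 m.
618^0.32 = 7.818
3470^0.82 = 800.0
1.31^-0.2 = 0.9474
Denominator = 0.114 × 7.818 × 800.0 × 0.9474 = 675.5
D / 675.5 = 99100 / 675.5 = 146.7
v = 146.7^(1/0.49) = 146.7^2.0408 = 26379 m/s

v ≈ 26.4 km/s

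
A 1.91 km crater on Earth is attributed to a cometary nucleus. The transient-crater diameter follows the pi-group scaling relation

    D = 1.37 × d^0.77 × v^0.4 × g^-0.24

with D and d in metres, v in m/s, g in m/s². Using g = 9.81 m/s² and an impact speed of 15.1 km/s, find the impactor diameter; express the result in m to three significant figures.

d ≈ 167 m

Rearranging for d: d = [D / (1.37 · 15100^0.4 · 9.81^-0.24)]^(1/0.77).
D = 1910 m.
15100^0.4 = 46.95
9.81^-0.24 = 0.5781
Denominator = 1.37 × 46.95 × 0.5781 = 37.18
D / 37.18 = 1910 / 37.18 = 51.37
d = 51.37^(1/0.77) = 51.37^1.2987 = 166.6 m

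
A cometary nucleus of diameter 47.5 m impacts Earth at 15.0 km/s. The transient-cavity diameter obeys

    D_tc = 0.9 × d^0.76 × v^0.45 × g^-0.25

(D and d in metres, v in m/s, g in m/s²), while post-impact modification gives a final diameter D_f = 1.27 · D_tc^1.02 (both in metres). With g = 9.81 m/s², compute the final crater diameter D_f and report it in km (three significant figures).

D_f ≈ 1.05 km

v = 15000 m/s.
d^0.76 = 47.5^0.76 = 18.81
v^0.45 = 15000^0.45 = 75.73
g^-0.25 = 9.81^-0.25 = 0.5650
D_tc = 0.9 × 18.81 × 75.73 × 0.5650 = 724.3 m
D_f = 1.27 × (724.3)^1.02 = 1049 m
     = 1.049 km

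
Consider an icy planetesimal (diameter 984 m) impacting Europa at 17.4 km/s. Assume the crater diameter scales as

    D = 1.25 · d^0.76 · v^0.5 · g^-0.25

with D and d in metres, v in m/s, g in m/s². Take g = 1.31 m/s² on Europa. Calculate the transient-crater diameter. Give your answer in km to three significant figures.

D ≈ 29.0 km

In SI units: v = 17400 m/s.
d^0.76 = 984^0.76 = 188.2
v^0.5 = 17400^0.5 = 131.9
g^-0.25 = 1.31^-0.25 = 0.9347
D = 1.25 × 188.2 × 131.9 × 0.9347 = 29003 m
   = 29.00 km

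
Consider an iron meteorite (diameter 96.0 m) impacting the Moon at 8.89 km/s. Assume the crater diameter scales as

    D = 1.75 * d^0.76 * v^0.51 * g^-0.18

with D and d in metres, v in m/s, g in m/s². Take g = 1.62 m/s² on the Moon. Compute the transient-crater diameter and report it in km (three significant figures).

In SI units: v = 8890 m/s.
d^0.76 = 96^0.76 = 32.10
v^0.51 = 8890^0.51 = 103.3
g^-0.18 = 1.62^-0.18 = 0.9168
D = 1.75 × 32.10 × 103.3 × 0.9168 = 5320 m
   = 5.320 km

D ≈ 5.32 km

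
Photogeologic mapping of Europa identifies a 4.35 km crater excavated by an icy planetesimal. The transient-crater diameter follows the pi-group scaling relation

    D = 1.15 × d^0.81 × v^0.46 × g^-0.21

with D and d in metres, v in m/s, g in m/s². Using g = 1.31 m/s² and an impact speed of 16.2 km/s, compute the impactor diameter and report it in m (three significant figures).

Rearranging for d: d = [D / (1.15 · 16200^0.46 · 1.31^-0.21)]^(1/0.81).
D = 4350 m.
16200^0.46 = 86.37
1.31^-0.21 = 0.9449
Denominator = 1.15 × 86.37 × 0.9449 = 93.85
D / 93.85 = 4350 / 93.85 = 46.35
d = 46.35^(1/0.81) = 46.35^1.2346 = 114.0 m

d ≈ 114 m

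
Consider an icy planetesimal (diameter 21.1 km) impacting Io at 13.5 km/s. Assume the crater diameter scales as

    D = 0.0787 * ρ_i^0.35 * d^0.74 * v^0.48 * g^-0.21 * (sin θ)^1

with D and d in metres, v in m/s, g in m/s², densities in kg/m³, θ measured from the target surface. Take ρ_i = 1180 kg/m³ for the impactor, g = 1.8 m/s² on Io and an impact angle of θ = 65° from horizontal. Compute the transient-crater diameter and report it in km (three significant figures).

D ≈ 114 km

In SI units: d = 21100 m, v = 13500 m/s.
ρ_i^0.35 = 1180^0.35 = 11.89
d^0.74 = 21100^0.74 = 1585
v^0.48 = 13500^0.48 = 96.06
g^-0.21 = 1.8^-0.21 = 0.8839
(sin 65°)^1 = 0.9063^1 = 0.9063
D = 0.0787 × 11.89 × 1585 × 96.06 × 0.8839 × 0.9063 = 1.141 × 10^5 m
   = 114.1 km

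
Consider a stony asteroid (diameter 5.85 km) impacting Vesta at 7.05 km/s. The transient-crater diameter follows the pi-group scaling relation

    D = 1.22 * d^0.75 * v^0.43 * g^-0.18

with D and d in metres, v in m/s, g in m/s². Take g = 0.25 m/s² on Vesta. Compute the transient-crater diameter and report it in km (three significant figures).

In SI units: d = 5850 m, v = 7050 m/s.
d^0.75 = 5850^0.75 = 668.9
v^0.43 = 7050^0.43 = 45.16
g^-0.18 = 0.25^-0.18 = 1.283
D = 1.22 × 668.9 × 45.16 × 1.283 = 47283 m
   = 47.28 km

D ≈ 47.3 km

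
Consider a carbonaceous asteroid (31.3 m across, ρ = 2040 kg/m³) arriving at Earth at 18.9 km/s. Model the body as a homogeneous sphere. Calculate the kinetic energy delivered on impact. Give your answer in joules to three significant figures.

E ≈ 5.85 × 10^15 J

v = 18900 m/s.
Mass m = (π/6) ρ d³ = (π/6) × 2040 × (31.3)³ = 3.275 × 10^7 kg
E = ½ m v² = 0.5 × 3.275 × 10^7 × (18900)² = 5.849 × 10^15 J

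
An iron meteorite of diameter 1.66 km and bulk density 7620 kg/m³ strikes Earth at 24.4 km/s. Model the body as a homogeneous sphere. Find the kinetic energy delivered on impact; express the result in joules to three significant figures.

d = 1660 m; v = 24400 m/s.
Mass m = (π/6) ρ d³ = (π/6) × 7620 × (1660)³ = 1.825 × 10^13 kg
E = ½ m v² = 0.5 × 1.825 × 10^13 × (24400)² = 5.433 × 10^21 J

E ≈ 5.43 × 10^21 J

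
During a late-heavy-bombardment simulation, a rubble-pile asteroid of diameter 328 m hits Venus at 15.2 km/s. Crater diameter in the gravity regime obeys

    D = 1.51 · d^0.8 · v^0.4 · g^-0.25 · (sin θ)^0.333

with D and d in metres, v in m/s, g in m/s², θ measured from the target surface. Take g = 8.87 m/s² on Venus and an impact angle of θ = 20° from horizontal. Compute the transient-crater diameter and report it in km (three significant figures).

In SI units: v = 15200 m/s.
d^0.8 = 328^0.8 = 103.0
v^0.4 = 15200^0.4 = 47.07
g^-0.25 = 8.87^-0.25 = 0.5795
(sin 20°)^0.333 = 0.3420^0.333 = 0.6996
D = 1.51 × 103.0 × 47.07 × 0.5795 × 0.6996 = 2968 m
   = 2.968 km

D ≈ 2.97 km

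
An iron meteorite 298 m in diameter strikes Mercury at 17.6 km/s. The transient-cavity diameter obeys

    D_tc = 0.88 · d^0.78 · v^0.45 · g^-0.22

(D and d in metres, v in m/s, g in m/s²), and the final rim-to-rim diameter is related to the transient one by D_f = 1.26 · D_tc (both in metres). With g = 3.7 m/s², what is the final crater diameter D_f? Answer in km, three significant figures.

D_f ≈ 5.76 km

v = 17600 m/s.
d^0.78 = 298^0.78 = 85.09
v^0.45 = 17600^0.45 = 81.37
g^-0.22 = 3.7^-0.22 = 0.7499
D_tc = 0.88 × 85.09 × 81.37 × 0.7499 = 4569 m
D_f = 1.26 × 4569 = 5757 m
     = 5.757 km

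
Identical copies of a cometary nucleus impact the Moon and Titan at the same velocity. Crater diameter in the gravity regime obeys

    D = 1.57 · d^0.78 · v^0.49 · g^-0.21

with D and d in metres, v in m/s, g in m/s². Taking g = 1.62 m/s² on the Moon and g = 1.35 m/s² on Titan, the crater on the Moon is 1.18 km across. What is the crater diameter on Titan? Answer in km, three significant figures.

D ≈ 1.23 km

All impactor-dependent factors cancel in the ratio, leaving D_Titan/D_Moon = (g_Titan/g_Moon)^-0.21.
(1.35/1.62)^-0.21 = 0.8333^-0.21 = 1.039
D_Titan = 1.039 × 1.18 km = 1.23 km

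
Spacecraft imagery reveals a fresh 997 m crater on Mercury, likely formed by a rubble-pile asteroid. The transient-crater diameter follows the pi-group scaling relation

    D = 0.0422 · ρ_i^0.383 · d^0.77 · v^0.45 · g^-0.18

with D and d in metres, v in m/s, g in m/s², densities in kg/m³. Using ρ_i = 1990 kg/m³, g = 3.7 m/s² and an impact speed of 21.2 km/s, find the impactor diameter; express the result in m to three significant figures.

Rearranging for d: d = [D / (0.0422 · 1990^0.383 · 21200^0.45 · 3.7^-0.18)]^(1/0.77).
1990^0.383 = 18.34
21200^0.45 = 88.48
3.7^-0.18 = 0.7902
Denominator = 0.0422 × 18.34 × 88.48 × 0.7902 = 54.11
D / 54.11 = 997 / 54.11 = 18.43
d = 18.43^(1/0.77) = 18.43^1.2987 = 44.01 m

d ≈ 44.0 m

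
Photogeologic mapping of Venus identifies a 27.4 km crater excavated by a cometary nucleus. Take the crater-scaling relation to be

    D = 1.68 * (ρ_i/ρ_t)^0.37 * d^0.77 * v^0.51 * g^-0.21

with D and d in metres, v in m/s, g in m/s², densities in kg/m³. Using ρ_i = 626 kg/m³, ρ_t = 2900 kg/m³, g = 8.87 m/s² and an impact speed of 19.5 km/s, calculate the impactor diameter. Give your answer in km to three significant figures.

Rearranging for d: d = [D / (1.68 · (626/2900)^0.37 · 19500^0.51 · 8.87^-0.21)]^(1/0.77).
D = 27400 m.
(626/2900)^0.37 = 0.5671
19500^0.51 = 154.1
8.87^-0.21 = 0.6323
Denominator = 1.68 × 0.5671 × 154.1 × 0.6323 = 92.83
D / 92.83 = 27400 / 92.83 = 295.2
d = 295.2^(1/0.77) = 295.2^1.2987 = 1614 m

d ≈ 1.61 km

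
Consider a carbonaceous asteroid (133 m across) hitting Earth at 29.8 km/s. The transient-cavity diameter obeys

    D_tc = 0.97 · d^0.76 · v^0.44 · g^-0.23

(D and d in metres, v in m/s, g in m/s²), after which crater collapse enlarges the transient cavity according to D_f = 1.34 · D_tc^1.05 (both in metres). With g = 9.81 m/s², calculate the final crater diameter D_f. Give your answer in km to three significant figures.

v = 29800 m/s.
d^0.76 = 133^0.76 = 41.13
v^0.44 = 29800^0.44 = 93.04
g^-0.23 = 9.81^-0.23 = 0.5914
D_tc = 0.97 × 41.13 × 93.04 × 0.5914 = 2195 m
D_f = 1.34 × (2195)^1.05 = 4321 m
     = 4.321 km

D_f ≈ 4.32 km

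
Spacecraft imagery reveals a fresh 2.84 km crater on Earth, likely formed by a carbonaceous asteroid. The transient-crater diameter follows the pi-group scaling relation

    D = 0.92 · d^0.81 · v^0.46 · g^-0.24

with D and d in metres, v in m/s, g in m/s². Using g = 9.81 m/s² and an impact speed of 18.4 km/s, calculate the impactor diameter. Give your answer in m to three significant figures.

Rearranging for d: d = [D / (0.92 · 18400^0.46 · 9.81^-0.24)]^(1/0.81).
D = 2840 m.
18400^0.46 = 91.58
9.81^-0.24 = 0.5781
Denominator = 0.92 × 91.58 × 0.5781 = 48.71
D / 48.71 = 2840 / 48.71 = 58.30
d = 58.30^(1/0.81) = 58.30^1.2346 = 151.3 m

d ≈ 151 m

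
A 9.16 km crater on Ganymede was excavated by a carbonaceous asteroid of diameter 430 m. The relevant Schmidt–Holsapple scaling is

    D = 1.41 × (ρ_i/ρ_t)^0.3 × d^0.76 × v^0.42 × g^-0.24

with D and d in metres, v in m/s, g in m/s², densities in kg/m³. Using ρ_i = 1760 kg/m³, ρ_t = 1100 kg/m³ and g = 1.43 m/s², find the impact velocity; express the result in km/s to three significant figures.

Rearranging for v: v = [D / (1.41 · (1760/1100)^0.3 · 430^0.76 · 1.43^-0.24)]^(1/0.42).
D = 9160 m.
(1760/1100)^0.3 = 1.151
430^0.76 = 100.3
1.43^-0.24 = 0.9177
Denominator = 1.41 × 1.151 × 100.3 × 0.9177 = 149.4
D / 149.4 = 9160 / 149.4 = 61.31
v = 61.31^(1/0.42) = 61.31^2.381 = 18035 m/s

v ≈ 18.0 km/s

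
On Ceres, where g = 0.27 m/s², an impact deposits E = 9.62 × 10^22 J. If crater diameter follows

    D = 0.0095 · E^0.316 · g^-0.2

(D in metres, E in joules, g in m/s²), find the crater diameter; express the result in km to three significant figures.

D ≈ 226 km

E^0.316 = (9.62 × 10^22)^0.316 = 1.831 × 10^7
g^-0.2 = 0.27^-0.2 = 1.299
D = 0.0095 × 1.831 × 10^7 × 1.299 = 2.260 × 10^5 m
   = 226.0 km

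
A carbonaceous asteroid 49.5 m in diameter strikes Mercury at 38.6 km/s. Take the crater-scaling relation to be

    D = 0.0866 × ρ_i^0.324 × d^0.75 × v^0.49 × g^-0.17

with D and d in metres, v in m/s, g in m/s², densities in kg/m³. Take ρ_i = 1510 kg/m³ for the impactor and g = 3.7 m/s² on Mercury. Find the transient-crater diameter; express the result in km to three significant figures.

D ≈ 2.45 km

In SI units: v = 38600 m/s.
ρ_i^0.324 = 1510^0.324 = 10.71
d^0.75 = 49.5^0.75 = 18.66
v^0.49 = 38600^0.49 = 176.8
g^-0.17 = 3.7^-0.17 = 0.8006
D = 0.0866 × 10.71 × 18.66 × 176.8 × 0.8006 = 2450 m
   = 2.450 km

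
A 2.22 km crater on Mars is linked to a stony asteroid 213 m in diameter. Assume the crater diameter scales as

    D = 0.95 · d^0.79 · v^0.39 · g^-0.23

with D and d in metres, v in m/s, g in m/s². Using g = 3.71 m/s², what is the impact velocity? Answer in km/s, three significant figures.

v ≈ 18.1 km/s

Rearranging for v: v = [D / (0.95 · 213^0.79 · 3.71^-0.23)]^(1/0.39).
D = 2220 m.
213^0.79 = 69.09
3.71^-0.23 = 0.7397
Denominator = 0.95 × 69.09 × 0.7397 = 48.55
D / 48.55 = 2220 / 48.55 = 45.73
v = 45.73^(1/0.39) = 45.73^2.5641 = 18068 m/s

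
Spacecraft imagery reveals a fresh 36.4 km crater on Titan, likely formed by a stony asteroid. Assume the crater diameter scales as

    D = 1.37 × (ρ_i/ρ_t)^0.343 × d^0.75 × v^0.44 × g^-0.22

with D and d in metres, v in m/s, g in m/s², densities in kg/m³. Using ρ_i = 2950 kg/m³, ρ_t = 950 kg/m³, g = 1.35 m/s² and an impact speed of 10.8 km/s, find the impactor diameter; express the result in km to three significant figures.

d ≈ 2.22 km

Rearranging for d: d = [D / (1.37 · (2950/950)^0.343 · 10800^0.44 · 1.35^-0.22)]^(1/0.75).
D = 36400 m.
(2950/950)^0.343 = 1.475
10800^0.44 = 59.53
1.35^-0.22 = 0.9361
Denominator = 1.37 × 1.475 × 59.53 × 0.9361 = 112.6
D / 112.6 = 36400 / 112.6 = 323.3
d = 323.3^(1/0.75) = 323.3^1.3333 = 2218 m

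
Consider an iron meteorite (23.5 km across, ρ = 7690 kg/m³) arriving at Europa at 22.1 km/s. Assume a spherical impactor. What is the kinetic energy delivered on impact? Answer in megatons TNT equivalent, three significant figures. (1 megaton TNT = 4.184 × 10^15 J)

E ≈ 3.05 × 10^9 Mt TNT

d = 23500 m; v = 22100 m/s.
Mass m = (π/6) ρ d³ = (π/6) × 7690 × (23500)³ = 5.226 × 10^16 kg
E = ½ m v² = 0.5 × 5.226 × 10^16 × (22100)² = 1.276 × 10^25 J
   = 1.276 × 10^25 / 4.184×10^15 = 3.050 × 10^9 Mt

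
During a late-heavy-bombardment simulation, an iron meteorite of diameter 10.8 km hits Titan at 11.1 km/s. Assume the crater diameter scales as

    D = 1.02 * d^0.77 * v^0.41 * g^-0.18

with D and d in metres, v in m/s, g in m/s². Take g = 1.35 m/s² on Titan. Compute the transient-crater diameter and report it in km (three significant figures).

D ≈ 56.2 km

In SI units: d = 10800 m, v = 11100 m/s.
d^0.77 = 10800^0.77 = 1276
v^0.41 = 11100^0.41 = 45.56
g^-0.18 = 1.35^-0.18 = 0.9474
D = 1.02 × 1276 × 45.56 × 0.9474 = 56178 m
   = 56.18 km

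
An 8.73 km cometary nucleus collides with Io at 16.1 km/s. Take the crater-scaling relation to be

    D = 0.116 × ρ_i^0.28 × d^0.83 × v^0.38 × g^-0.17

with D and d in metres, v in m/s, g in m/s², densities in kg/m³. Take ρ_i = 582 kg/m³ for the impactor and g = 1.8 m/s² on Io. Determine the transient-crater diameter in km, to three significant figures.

In SI units: d = 8730 m, v = 16100 m/s.
ρ_i^0.28 = 582^0.28 = 5.945
d^0.83 = 8730^0.83 = 1867
v^0.38 = 16100^0.38 = 39.68
g^-0.17 = 1.8^-0.17 = 0.9049
D = 0.116 × 5.945 × 1867 × 39.68 × 0.9049 = 46230 m
   = 46.23 km

D ≈ 46.2 km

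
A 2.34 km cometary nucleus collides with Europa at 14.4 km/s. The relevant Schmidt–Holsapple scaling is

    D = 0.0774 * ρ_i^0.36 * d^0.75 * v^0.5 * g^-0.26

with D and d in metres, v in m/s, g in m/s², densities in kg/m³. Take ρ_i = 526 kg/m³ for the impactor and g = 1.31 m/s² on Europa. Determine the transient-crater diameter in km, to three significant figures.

In SI units: d = 2340 m, v = 14400 m/s.
ρ_i^0.36 = 526^0.36 = 9.540
d^0.75 = 2340^0.75 = 336.4
v^0.5 = 14400^0.5 = 120.0
g^-0.26 = 1.31^-0.26 = 0.9322
D = 0.0774 × 9.540 × 336.4 × 120.0 × 0.9322 = 27787 m
   = 27.79 km

D ≈ 27.8 km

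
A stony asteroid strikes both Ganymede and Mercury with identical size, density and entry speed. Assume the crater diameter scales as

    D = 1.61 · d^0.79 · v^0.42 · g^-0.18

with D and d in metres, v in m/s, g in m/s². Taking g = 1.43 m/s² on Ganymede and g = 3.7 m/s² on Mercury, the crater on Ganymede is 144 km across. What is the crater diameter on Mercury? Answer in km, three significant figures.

All impactor-dependent factors cancel in the ratio, leaving D_Mercury/D_Ganymede = (g_Mercury/g_Ganymede)^-0.18.
(3.7/1.43)^-0.18 = 2.587^-0.18 = 0.8427
D_Mercury = 0.8427 × 144 km = 121 km

D ≈ 121 km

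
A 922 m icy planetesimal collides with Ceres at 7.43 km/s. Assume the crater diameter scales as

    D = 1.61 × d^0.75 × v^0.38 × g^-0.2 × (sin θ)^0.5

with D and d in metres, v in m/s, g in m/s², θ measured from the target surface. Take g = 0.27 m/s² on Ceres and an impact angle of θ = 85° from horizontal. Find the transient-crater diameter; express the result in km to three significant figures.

D ≈ 10.3 km

In SI units: v = 7430 m/s.
d^0.75 = 922^0.75 = 167.3
v^0.38 = 7430^0.38 = 29.58
g^-0.2 = 0.27^-0.2 = 1.299
(sin 85°)^0.5 = 0.9962^0.5 = 0.9981
D = 1.61 × 167.3 × 29.58 × 1.299 × 0.9981 = 10330 m
   = 10.33 km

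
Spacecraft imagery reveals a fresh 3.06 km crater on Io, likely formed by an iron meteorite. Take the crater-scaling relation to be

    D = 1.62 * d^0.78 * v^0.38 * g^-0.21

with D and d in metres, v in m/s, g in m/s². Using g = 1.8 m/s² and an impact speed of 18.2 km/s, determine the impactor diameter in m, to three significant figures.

Rearranging for d: d = [D / (1.62 · 18200^0.38 · 1.8^-0.21)]^(1/0.78).
D = 3060 m.
18200^0.38 = 41.57
1.8^-0.21 = 0.8839
Denominator = 1.62 × 41.57 × 0.8839 = 59.52
D / 59.52 = 3060 / 59.52 = 51.41
d = 51.41^(1/0.78) = 51.41^1.2821 = 156.2 m

d ≈ 156 m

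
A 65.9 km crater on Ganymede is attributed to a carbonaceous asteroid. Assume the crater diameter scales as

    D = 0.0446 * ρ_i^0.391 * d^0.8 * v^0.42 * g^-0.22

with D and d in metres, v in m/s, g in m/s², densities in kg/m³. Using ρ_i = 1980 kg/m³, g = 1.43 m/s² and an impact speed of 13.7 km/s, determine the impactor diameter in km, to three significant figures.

Rearranging for d: d = [D / (0.0446 · 1980^0.391 · 13700^0.42 · 1.43^-0.22)]^(1/0.8).
D = 65900 m.
1980^0.391 = 19.45
13700^0.42 = 54.63
1.43^-0.22 = 0.9243
Denominator = 0.0446 × 19.45 × 54.63 × 0.9243 = 43.80
D / 43.80 = 65900 / 43.80 = 1505
d = 1505^(1/0.8) = 1505^1.25 = 9374 m

d ≈ 9.37 km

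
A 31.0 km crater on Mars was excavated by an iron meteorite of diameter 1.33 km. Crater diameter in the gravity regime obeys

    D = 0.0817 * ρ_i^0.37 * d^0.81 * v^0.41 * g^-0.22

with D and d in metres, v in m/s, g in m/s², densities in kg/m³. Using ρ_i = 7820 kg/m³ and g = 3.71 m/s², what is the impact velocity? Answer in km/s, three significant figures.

Rearranging for v: v = [D / (0.0817 · 7820^0.37 · 1330^0.81 · 3.71^-0.22)]^(1/0.41).
D = 31000 m.
7820^0.37 = 27.57
1330^0.81 = 339.1
3.71^-0.22 = 0.7494
Denominator = 0.0817 × 27.57 × 339.1 × 0.7494 = 572.4
D / 572.4 = 31000 / 572.4 = 54.16
v = 54.16^(1/0.41) = 54.16^2.439 = 16922 m/s

v ≈ 16.9 km/s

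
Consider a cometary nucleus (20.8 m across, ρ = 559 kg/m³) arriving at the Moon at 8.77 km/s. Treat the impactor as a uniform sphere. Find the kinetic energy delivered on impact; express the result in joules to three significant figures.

v = 8770 m/s.
Mass m = (π/6) ρ d³ = (π/6) × 559 × (20.8)³ = 2.634 × 10^6 kg
E = ½ m v² = 0.5 × 2.634 × 10^6 × (8770)² = 1.013 × 10^14 J

E ≈ 1.01 × 10^14 J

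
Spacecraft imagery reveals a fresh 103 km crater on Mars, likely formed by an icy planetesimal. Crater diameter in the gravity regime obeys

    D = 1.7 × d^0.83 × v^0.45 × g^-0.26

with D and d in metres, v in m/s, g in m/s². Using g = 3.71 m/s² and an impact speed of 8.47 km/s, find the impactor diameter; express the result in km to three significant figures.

Rearranging for d: d = [D / (1.7 · 8470^0.45 · 3.71^-0.26)]^(1/0.83).
D = 103000 m.
8470^0.45 = 58.55
3.71^-0.26 = 0.7112
Denominator = 1.7 × 58.55 × 0.7112 = 70.79
D / 70.79 = 103000 / 70.79 = 1455
d = 1455^(1/0.83) = 1455^1.2048 = 6466 m

d ≈ 6.47 km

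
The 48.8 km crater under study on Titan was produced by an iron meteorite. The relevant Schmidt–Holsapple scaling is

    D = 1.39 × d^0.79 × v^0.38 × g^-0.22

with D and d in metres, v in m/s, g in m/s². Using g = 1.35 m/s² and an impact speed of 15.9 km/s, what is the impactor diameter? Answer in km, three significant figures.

Rearranging for d: d = [D / (1.39 · 15900^0.38 · 1.35^-0.22)]^(1/0.79).
D = 48800 m.
15900^0.38 = 39.49
1.35^-0.22 = 0.9361
Denominator = 1.39 × 39.49 × 0.9361 = 51.38
D / 51.38 = 48800 / 51.38 = 949.8
d = 949.8^(1/0.79) = 949.8^1.2658 = 5876 m

d ≈ 5.88 km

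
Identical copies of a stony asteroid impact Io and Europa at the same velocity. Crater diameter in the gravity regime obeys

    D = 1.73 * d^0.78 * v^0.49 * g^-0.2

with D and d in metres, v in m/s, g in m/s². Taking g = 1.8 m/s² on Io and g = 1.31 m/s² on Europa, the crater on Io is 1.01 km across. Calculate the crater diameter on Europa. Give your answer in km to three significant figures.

All impactor-dependent factors cancel in the ratio, leaving D_Europa/D_Io = (g_Europa/g_Io)^-0.2.
(1.31/1.8)^-0.2 = 0.7278^-0.2 = 1.066
D_Europa = 1.066 × 1.01 km = 1.08 km

D ≈ 1.08 km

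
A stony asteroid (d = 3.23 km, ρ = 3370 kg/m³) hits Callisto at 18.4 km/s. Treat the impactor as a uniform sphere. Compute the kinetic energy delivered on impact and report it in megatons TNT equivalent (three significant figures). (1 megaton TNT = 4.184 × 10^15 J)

E ≈ 2.41 × 10^6 Mt TNT

d = 3230 m; v = 18400 m/s.
Mass m = (π/6) ρ d³ = (π/6) × 3370 × (3230)³ = 5.946 × 10^13 kg
E = ½ m v² = 0.5 × 5.946 × 10^13 × (18400)² = 1.007 × 10^22 J
   = 1.007 × 10^22 / 4.184×10^15 = 2.407 × 10^6 Mt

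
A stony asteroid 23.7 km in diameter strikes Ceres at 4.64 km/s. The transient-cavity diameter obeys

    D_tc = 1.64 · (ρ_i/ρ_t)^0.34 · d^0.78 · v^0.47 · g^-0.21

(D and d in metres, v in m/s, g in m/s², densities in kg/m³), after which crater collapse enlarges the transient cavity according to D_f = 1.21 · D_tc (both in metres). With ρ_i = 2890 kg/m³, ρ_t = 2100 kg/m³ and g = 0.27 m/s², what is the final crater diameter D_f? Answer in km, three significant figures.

In SI: d = 23700 m, v = 4640 m/s.
(ρ_i/ρ_t)^0.34 = (2890/2100)^0.34 = 1.115
d^0.78 = 23700^0.78 = 2584
v^0.47 = 4640^0.47 = 52.88
g^-0.21 = 0.27^-0.21 = 1.316
D_tc = 1.64 × 1.115 × 2584 × 52.88 × 1.316 = 3.288 × 10^5 m
D_f = 1.21 × 3.288 × 10^5 = 3.978 × 10^5 m
     = 397.8 km

D_f ≈ 398 km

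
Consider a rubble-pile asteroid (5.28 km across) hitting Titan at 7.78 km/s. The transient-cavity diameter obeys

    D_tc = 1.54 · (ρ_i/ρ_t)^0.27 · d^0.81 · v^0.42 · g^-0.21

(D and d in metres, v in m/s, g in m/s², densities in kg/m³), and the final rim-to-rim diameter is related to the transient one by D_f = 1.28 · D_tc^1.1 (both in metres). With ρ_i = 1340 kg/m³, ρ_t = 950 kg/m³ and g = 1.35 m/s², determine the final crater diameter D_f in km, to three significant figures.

In SI: d = 5280 m, v = 7780 m/s.
(ρ_i/ρ_t)^0.27 = (1340/950)^0.27 = 1.097
d^0.81 = 5280^0.81 = 1036
v^0.42 = 7780^0.42 = 43.07
g^-0.21 = 1.35^-0.21 = 0.9389
D_tc = 1.54 × 1.097 × 1036 × 43.07 × 0.9389 = 70780 m
D_f = 1.28 × (70780)^1.1 = 2.768 × 10^5 m
     = 276.8 km

D_f ≈ 277 km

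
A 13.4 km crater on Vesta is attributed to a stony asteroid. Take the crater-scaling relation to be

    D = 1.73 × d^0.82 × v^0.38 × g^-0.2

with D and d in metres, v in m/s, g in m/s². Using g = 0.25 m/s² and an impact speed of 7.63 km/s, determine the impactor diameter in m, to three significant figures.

d ≈ 626 m

Rearranging for d: d = [D / (1.73 · 7630^0.38 · 0.25^-0.2)]^(1/0.82).
D = 13400 m.
7630^0.38 = 29.88
0.25^-0.2 = 1.320
Denominator = 1.73 × 29.88 × 1.320 = 68.23
D / 68.23 = 13400 / 68.23 = 196.4
d = 196.4^(1/0.82) = 196.4^1.2195 = 625.9 m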